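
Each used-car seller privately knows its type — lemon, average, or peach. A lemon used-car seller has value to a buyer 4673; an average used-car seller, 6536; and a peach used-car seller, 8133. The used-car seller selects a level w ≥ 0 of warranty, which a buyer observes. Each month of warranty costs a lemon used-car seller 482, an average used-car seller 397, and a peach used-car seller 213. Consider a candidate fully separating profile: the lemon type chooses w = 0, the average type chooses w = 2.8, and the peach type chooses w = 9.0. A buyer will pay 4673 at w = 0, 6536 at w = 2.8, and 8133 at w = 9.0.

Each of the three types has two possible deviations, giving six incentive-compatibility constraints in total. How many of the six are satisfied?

5

Average (own payoff 6536 − 397×2.8 = 5424.4): to w=0 gives 4673 → no gain ✓; to w=9.0 gives 8133 − 397×9.0 = 4560 → no gain ✓.
Lemon (own payoff 4673): to w=2.8 gives 6536 − 482×2.8 = 5186.4 → profitable ✗; to w=9.0 gives 8133 − 482×9.0 = 3795 → no gain ✓.
Peach (own payoff 8133 − 213×9.0 = 6216): to w=0 gives 4673 → no gain ✓; to w=2.8 gives 6536 − 213×2.8 = 5939.6 → no gain ✓.
5 of the 6 constraints hold; not an equilibrium.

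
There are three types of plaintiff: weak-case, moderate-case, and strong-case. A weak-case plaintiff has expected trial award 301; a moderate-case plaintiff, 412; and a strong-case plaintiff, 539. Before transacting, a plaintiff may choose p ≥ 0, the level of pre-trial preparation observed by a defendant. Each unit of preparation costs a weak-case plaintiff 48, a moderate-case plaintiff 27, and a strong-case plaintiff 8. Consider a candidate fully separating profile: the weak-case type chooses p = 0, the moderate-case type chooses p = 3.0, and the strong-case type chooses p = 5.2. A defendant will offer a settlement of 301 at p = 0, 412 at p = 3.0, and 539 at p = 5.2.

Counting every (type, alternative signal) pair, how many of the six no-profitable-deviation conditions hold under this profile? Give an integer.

Moderate-case (own payoff 412 − 27×3.0 = 331): to p=0 gives 301 → no gain ✓; to p=5.2 gives 539 − 27×5.2 = 398.6 → profitable ✗.
Weak-case (own payoff 301): to p=3.0 gives 412 − 48×3.0 = 268 → no gain ✓; to p=5.2 gives 539 − 48×5.2 = 289.4 → no gain ✓.
Strong-case (own payoff 539 − 8×5.2 = 497.4): to p=0 gives 301 → no gain ✓; to p=3.0 gives 412 − 8×3.0 = 388 → no gain ✓.
5 of the 6 constraints hold; not an equilibrium.

5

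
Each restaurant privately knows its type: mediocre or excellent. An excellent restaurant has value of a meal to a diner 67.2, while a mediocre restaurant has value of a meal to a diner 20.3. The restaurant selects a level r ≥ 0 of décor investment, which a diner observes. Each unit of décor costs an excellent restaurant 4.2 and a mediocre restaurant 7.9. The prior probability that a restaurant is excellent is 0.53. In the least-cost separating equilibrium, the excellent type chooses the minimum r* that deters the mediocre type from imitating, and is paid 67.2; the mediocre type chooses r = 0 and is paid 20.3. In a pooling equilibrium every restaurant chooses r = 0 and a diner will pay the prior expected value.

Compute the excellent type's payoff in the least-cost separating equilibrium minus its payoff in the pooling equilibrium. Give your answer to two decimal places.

Least-cost separating signal: r* solves 20.3 = 67.2 − 7.9·r*, so r* = (67.2 − 20.3)/7.9 ≈ 5.9367.
Excellent type's separating payoff: 67.2 − 4.2 × r* = 67.2 − 4.2 × (67.2 − 20.3)/7.9 = 67.2 − 196.98/7.9 ≈ 42.2658.
Pooling payoff: 0.53 × 67.2 + 0.47 × 20.3 = 45.157.
Difference: 42.2658 − 45.157 = -2.8912, i.e. -2.89 to two decimal places.
The excellent type would prefer the pooling outcome.

-2.89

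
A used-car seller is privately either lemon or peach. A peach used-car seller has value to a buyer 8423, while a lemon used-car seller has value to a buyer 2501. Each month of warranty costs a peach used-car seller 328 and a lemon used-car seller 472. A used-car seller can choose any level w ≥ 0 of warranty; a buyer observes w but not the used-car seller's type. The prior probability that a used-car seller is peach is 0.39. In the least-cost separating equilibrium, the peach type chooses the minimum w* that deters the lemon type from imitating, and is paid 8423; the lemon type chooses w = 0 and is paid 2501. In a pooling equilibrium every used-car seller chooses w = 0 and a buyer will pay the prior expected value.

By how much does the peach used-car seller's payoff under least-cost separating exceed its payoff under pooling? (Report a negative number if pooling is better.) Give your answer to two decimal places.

-502.87

Least-cost separating signal: w* solves 2501 = 8423 − 472·w*, so w* = (8423 − 2501)/472 ≈ 12.5466.
Peach type's separating payoff: 8423 − 328 × w* = 8423 − 328 × (8423 − 2501)/472 = 8423 − 1942416/472 ≈ 4307.7119.
Pooling payoff: 0.39 × 8423 + 0.61 × 2501 = 4810.58.
Difference: 4307.7119 − 4810.58 = -502.8681, i.e. -502.87 to two decimal places.
The peach type would prefer the pooling outcome.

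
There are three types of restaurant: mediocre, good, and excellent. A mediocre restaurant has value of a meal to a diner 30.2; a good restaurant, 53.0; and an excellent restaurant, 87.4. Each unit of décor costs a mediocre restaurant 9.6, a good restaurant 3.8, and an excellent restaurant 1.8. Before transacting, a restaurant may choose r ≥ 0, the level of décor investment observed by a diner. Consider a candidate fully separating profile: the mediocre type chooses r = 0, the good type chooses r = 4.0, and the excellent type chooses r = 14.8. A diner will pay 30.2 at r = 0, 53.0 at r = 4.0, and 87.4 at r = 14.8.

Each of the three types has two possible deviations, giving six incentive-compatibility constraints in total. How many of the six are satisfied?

Good (own payoff 53.0 − 3.8×4.0 = 37.8): to r=0 gives 30.2 → no gain ✓; to r=14.8 gives 87.4 − 3.8×14.8 = 31.16 → no gain ✓.
Mediocre (own payoff 30.2): to r=4.0 gives 53.0 − 9.6×4.0 = 14.6 → no gain ✓; to r=14.8 gives 87.4 − 9.6×14.8 = -54.68 → no gain ✓.
Excellent (own payoff 87.4 − 1.8×14.8 = 60.76): to r=0 gives 30.2 → no gain ✓; to r=4.0 gives 53.0 − 1.8×4.0 = 45.8 → no gain ✓.
6 of the 6 constraints hold; this profile is a separating equilibrium.

6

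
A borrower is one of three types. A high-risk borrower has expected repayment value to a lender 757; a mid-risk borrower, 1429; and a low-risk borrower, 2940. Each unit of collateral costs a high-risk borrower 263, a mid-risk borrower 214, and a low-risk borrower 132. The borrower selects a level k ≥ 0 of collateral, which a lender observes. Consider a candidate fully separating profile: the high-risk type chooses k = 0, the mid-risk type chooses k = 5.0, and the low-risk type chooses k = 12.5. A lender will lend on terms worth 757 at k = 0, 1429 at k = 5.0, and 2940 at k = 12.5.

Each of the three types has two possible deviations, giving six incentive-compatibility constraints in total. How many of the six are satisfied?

5

Low-risk (own payoff 2940 − 132×12.5 = 1290): to k=0 gives 757 → no gain ✓; to k=5.0 gives 1429 − 132×5.0 = 769 → no gain ✓.
Mid-risk (own payoff 1429 − 214×5.0 = 359): to k=0 gives 757 → profitable ✗; to k=12.5 gives 2940 − 214×12.5 = 265 → no gain ✓.
High-risk (own payoff 757): to k=5.0 gives 1429 − 263×5.0 = 114 → no gain ✓; to k=12.5 gives 2940 − 263×12.5 = -347.5 → no gain ✓.
5 of the 6 constraints hold; not an equilibrium.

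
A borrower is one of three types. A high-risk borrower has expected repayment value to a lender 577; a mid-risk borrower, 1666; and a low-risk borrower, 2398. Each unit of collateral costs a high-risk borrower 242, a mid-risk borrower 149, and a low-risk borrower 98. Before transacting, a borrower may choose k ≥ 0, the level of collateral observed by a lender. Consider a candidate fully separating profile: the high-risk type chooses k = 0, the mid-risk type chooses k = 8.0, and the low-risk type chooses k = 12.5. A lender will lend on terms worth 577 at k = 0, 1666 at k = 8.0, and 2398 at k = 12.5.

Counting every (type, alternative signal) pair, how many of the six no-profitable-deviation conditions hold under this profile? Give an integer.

High-risk (own payoff 577): to k=8.0 gives 1666 − 242×8.0 = -270 → no gain ✓; to k=12.5 gives 2398 − 242×12.5 = -627 → no gain ✓.
Low-risk (own payoff 2398 − 98×12.5 = 1173): to k=0 gives 577 → no gain ✓; to k=8.0 gives 1666 − 98×8.0 = 882 → no gain ✓.
Mid-risk (own payoff 1666 − 149×8.0 = 474): to k=0 gives 577 → profitable ✗; to k=12.5 gives 2398 − 149×12.5 = 535.5 → profitable ✗.
4 of the 6 constraints hold; not an equilibrium.

4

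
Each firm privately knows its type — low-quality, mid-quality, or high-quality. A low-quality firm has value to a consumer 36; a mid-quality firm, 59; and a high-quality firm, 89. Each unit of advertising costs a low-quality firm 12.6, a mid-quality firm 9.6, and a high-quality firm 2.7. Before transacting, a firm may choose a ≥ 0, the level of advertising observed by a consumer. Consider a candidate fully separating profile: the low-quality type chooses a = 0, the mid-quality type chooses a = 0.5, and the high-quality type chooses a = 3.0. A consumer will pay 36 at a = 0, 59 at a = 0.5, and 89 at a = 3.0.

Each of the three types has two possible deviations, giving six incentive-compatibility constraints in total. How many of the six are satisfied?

High-quality (own payoff 89 − 2.7×3.0 = 80.9): to a=0 gives 36 → no gain ✓; to a=0.5 gives 59 − 2.7×0.5 = 57.65 → no gain ✓.
Mid-quality (own payoff 59 − 9.6×0.5 = 54.2): to a=0 gives 36 → no gain ✓; to a=3.0 gives 89 − 9.6×3.0 = 60.2 → profitable ✗.
Low-quality (own payoff 36): to a=0.5 gives 59 − 12.6×0.5 = 52.7 → profitable ✗; to a=3.0 gives 89 − 12.6×3.0 = 51.2 → profitable ✗.
3 of the 6 constraints hold; not an equilibrium.

3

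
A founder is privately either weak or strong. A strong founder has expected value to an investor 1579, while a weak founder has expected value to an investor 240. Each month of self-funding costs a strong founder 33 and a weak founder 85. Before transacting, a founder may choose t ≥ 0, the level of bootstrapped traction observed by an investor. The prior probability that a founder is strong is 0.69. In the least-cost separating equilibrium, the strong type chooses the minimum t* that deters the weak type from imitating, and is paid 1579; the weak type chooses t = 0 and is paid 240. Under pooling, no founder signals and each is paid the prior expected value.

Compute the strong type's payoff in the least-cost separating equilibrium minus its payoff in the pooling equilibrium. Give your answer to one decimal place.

Least-cost separating signal: t* solves 240 = 1579 − 85·t*, so t* = (1579 − 240)/85 ≈ 15.7529.
Strong type's separating payoff: 1579 − 33 × t* = 1579 − 33 × (1579 − 240)/85 = 1579 − 44187/85 ≈ 1059.153.
Pooling payoff: 0.69 × 1579 + 0.31 × 240 = 1163.91.
Difference: 1059.153 − 1163.91 = -104.757, i.e. -104.8 to one decimal place.
The strong type would prefer the pooling outcome.

-104.8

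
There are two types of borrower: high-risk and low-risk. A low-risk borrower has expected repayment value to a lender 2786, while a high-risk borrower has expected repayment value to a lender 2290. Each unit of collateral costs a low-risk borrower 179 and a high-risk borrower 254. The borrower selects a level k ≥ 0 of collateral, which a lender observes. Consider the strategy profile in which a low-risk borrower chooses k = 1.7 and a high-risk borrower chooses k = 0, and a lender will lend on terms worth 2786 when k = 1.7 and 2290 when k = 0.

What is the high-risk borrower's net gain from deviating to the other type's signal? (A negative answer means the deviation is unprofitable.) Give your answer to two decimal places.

64.20

Playing k = 0 the high-risk borrower receives 2290.
Deviating to k = 1.7 brings payment 2786 at cost 254 × 1.7 = 431.8, netting 2354.2.
Gain from deviating: 2354.2 − 2290 = 64.20.
The gain is positive, so the high-risk type's incentive-compatibility constraint is violated — this profile is not a separating equilibrium.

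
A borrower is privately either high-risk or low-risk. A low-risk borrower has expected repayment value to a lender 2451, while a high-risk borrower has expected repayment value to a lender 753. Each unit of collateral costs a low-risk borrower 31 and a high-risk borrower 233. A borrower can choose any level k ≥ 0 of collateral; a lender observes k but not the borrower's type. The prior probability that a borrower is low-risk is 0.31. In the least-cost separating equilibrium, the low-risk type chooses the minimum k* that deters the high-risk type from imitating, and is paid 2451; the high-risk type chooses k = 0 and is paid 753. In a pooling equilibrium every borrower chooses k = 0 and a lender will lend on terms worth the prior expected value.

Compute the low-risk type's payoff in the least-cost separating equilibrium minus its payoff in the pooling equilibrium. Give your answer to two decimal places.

Least-cost separating signal: k* solves 753 = 2451 − 233·k*, so k* = (2451 − 753)/233 ≈ 7.2876.
Low-risk type's separating payoff: 2451 − 31 × k* = 2451 − 31 × (2451 − 753)/233 = 2451 − 52638/233 ≈ 2225.0858.
Pooling payoff: 0.31 × 2451 + 0.69 × 753 = 1279.38.
Difference: 2225.0858 − 1279.38 = 945.7058, i.e. 945.71 to two decimal places.
The low-risk type prefers to separate.

945.71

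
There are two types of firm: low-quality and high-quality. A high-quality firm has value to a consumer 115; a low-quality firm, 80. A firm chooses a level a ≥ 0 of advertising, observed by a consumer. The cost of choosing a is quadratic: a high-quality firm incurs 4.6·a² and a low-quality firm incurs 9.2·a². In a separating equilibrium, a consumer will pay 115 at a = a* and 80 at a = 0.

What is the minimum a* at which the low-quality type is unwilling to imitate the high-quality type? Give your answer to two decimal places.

The low-quality type at a = 0 receives 80; imitating at a* yields 115 − 9.2·a*².
Indifference: 80 = 115 − 9.2·a*², so a*² = (115 − 80) / 9.2 ≈ 3.8043.
a* = √3.8043 ≈ 1.95.

1.95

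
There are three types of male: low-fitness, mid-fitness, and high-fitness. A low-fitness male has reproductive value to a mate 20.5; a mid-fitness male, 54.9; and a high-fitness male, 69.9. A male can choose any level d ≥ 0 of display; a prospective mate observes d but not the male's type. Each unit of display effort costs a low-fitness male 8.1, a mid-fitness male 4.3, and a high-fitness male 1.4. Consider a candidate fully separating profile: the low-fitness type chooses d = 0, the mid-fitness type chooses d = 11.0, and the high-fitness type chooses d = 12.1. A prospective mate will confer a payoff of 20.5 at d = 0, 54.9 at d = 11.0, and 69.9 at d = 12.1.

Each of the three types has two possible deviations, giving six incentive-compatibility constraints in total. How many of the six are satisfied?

4

Mid-fitness (own payoff 54.9 − 4.3×11.0 = 7.6): to d=0 gives 20.5 → profitable ✗; to d=12.1 gives 69.9 − 4.3×12.1 = 17.87 → profitable ✗.
Low-fitness (own payoff 20.5): to d=11.0 gives 54.9 − 8.1×11.0 = -34.2 → no gain ✓; to d=12.1 gives 69.9 − 8.1×12.1 = -28.11 → no gain ✓.
High-fitness (own payoff 69.9 − 1.4×12.1 = 52.96): to d=0 gives 20.5 → no gain ✓; to d=11.0 gives 54.9 − 1.4×11.0 = 39.5 → no gain ✓.
4 of the 6 constraints hold; not an equilibrium.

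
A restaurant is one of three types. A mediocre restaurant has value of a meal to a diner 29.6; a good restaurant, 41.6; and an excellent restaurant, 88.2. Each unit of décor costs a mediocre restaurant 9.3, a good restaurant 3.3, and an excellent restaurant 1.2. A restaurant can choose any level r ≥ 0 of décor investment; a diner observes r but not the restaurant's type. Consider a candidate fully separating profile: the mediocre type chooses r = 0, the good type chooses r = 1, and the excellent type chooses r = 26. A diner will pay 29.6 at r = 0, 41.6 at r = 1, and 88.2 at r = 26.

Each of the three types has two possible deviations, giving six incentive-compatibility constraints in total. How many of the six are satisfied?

5

Mediocre (own payoff 29.6): to r=1 gives 41.6 − 9.3×1 = 32.3 → profitable ✗; to r=26 gives 88.2 − 9.3×26 = -153.6 → no gain ✓.
Excellent (own payoff 88.2 − 1.2×26 = 57): to r=0 gives 29.6 → no gain ✓; to r=1 gives 41.6 − 1.2×1 = 40.4 → no gain ✓.
Good (own payoff 41.6 − 3.3×1 = 38.3): to r=0 gives 29.6 → no gain ✓; to r=26 gives 88.2 − 3.3×26 = 2.4 → no gain ✓.
5 of the 6 constraints hold; not an equilibrium.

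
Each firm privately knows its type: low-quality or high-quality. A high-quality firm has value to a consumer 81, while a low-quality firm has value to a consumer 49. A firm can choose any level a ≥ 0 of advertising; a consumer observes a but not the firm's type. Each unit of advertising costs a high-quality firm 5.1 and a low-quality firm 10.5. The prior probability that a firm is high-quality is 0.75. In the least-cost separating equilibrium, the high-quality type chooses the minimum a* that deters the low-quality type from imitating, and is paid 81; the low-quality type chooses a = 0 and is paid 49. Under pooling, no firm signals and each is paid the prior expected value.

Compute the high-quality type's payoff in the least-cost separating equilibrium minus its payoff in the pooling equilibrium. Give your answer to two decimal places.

-7.54

Least-cost separating signal: a* solves 49 = 81 − 10.5·a*, so a* = (81 − 49)/10.5 ≈ 3.0476.
High-quality type's separating payoff: 81 − 5.1 × a* = 81 − 5.1 × (81 − 49)/10.5 = 81 − 163.2/10.5 ≈ 65.4571.
Pooling payoff: 0.75 × 81 + 0.25 × 49 = 73.
Difference: 65.4571 − 73 = -7.5429, i.e. -7.54 to two decimal places.
The high-quality type would prefer the pooling outcome.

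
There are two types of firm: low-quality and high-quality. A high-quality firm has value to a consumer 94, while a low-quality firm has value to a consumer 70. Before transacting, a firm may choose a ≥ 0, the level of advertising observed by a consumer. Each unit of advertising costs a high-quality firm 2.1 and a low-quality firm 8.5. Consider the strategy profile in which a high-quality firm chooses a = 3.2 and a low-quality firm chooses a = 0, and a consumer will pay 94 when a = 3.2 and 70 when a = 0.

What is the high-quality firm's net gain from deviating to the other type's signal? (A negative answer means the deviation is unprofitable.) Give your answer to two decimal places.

Playing a = 3.2 the high-quality firm receives 94 − 2.1 × 3.2 = 87.28.
Deviating to a = 0 yields 70 instead.
Gain from deviating: 70 − 87.28 = -17.28.
The gain is negative, so the high-quality type's incentive-compatibility constraint is satisfied.

-17.28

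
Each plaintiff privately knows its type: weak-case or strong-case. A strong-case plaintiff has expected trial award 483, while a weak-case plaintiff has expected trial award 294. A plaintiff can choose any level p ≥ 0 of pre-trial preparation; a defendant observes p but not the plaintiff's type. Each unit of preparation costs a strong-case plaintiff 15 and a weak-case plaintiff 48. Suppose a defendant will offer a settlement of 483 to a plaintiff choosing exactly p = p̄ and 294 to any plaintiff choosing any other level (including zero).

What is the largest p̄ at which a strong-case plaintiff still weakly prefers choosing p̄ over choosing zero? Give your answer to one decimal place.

Choosing p̄ yields the strong-case type 483 − 15·p̄; choosing zero yields 294.
The strong-case type is indifferent at 483 − 15·p̄ = 294, i.e. p̄ = (483 − 294) / 15 = 12.6.
For any p̄ above 12.6 the strong-case type would rather pool at zero, so separation collapses.

12.6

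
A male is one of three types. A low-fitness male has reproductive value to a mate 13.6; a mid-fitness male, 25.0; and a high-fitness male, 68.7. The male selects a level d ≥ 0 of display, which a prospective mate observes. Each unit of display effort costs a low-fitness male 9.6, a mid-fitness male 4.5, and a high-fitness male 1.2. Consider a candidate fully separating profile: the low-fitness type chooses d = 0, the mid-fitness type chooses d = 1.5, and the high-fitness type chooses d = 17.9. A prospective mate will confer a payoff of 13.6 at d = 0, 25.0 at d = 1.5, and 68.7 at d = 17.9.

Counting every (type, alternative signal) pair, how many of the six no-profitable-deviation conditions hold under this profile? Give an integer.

Mid-fitness (own payoff 25.0 − 4.5×1.5 = 18.25): to d=0 gives 13.6 → no gain ✓; to d=17.9 gives 68.7 − 4.5×17.9 = -11.85 → no gain ✓.
Low-fitness (own payoff 13.6): to d=1.5 gives 25.0 − 9.6×1.5 = 10.6 → no gain ✓; to d=17.9 gives 68.7 − 9.6×17.9 = -103.14 → no gain ✓.
High-fitness (own payoff 68.7 − 1.2×17.9 = 47.22): to d=0 gives 13.6 → no gain ✓; to d=1.5 gives 25.0 − 1.2×1.5 = 23.2 → no gain ✓.
6 of the 6 constraints hold; this profile is a separating equilibrium.

6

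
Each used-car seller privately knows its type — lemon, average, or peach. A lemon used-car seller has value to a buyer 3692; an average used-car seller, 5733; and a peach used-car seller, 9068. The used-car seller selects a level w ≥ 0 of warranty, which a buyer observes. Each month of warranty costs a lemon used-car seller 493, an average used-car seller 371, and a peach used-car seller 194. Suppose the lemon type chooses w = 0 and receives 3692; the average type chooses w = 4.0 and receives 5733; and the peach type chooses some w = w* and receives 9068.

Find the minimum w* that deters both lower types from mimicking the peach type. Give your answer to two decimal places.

Average type (on-path payoff 5733 − 371×4.0 = 4249) won't mimic when 4249 ≥ 9068 − 371·w*, i.e. w* ≥ 12.99.
Lemon type (on-path payoff 3692) won't mimic when 3692 ≥ 9068 − 493·w*, i.e. w* ≥ 10.90.
Both must hold, so w* = max(10.90, 12.99) = 12.99. The average type's constraint binds.

12.99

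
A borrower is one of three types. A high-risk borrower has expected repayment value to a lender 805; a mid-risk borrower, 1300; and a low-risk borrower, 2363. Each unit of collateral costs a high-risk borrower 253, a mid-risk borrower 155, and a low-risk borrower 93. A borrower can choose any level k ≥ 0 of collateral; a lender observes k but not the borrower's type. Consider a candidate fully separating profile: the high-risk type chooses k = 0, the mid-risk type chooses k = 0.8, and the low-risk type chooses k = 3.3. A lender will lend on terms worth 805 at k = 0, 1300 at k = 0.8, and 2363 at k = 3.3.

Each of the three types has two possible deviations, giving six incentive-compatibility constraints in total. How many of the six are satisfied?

Low-risk (own payoff 2363 − 93×3.3 = 2056.1): to k=0 gives 805 → no gain ✓; to k=0.8 gives 1300 − 93×0.8 = 1225.6 → no gain ✓.
Mid-risk (own payoff 1300 − 155×0.8 = 1176): to k=0 gives 805 → no gain ✓; to k=3.3 gives 2363 − 155×3.3 = 1851.5 → profitable ✗.
High-risk (own payoff 805): to k=0.8 gives 1300 − 253×0.8 = 1097.6 → profitable ✗; to k=3.3 gives 2363 − 253×3.3 = 1528.1 → profitable ✗.
3 of the 6 constraints hold; not an equilibrium.

3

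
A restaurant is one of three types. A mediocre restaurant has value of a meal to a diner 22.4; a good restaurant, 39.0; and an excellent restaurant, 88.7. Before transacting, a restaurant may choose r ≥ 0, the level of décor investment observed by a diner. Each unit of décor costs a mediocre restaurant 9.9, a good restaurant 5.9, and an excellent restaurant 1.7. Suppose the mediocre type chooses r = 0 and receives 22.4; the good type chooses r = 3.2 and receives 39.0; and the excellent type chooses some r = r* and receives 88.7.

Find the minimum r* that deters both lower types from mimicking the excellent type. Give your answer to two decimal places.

11.62

Mediocre type (on-path payoff 22.4) won't mimic when 22.4 ≥ 88.7 − 9.9·r*, i.e. r* ≥ 6.70.
Good type (on-path payoff 39.0 − 5.9×3.2 = 20.12) won't mimic when 20.12 ≥ 88.7 − 5.9·r*, i.e. r* ≥ 11.62.
Both must hold, so r* = max(6.70, 11.62) = 11.62. The good type's constraint binds.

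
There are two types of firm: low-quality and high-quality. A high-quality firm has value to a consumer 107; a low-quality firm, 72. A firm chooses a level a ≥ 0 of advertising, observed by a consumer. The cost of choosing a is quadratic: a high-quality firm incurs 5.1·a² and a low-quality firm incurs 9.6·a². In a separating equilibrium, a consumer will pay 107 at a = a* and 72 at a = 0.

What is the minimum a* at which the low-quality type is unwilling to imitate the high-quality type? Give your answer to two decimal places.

1.91

The low-quality type at a = 0 receives 72; imitating at a* yields 107 − 9.6·a*².
Indifference: 72 = 107 − 9.6·a*², so a*² = (107 − 72) / 9.6 ≈ 3.6458.
a* = √3.6458 ≈ 1.91.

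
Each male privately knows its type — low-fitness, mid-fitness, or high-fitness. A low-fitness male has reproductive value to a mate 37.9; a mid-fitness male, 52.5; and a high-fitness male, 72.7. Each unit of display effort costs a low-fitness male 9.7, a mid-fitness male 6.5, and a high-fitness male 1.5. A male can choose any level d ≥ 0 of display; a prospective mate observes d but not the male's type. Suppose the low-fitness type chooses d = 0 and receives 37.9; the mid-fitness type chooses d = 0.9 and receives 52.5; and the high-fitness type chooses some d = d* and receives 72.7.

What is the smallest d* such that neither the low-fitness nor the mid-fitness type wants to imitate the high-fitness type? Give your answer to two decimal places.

Mid-fitness type (on-path payoff 52.5 − 6.5×0.9 = 46.65) won't mimic when 46.65 ≥ 72.7 − 6.5·d*, i.e. d* ≥ 4.01.
Low-fitness type (on-path payoff 37.9) won't mimic when 37.9 ≥ 72.7 − 9.7·d*, i.e. d* ≥ 3.59.
Both must hold, so d* = max(3.59, 4.01) = 4.01. The mid-fitness type's constraint binds.

4.01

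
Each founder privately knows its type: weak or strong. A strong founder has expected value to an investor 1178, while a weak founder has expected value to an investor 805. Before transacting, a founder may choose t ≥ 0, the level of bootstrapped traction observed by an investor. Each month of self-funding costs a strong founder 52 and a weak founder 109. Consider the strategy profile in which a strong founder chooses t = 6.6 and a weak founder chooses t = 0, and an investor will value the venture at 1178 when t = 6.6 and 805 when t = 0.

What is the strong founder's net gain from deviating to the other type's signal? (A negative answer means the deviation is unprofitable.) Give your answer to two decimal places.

-29.80

Playing t = 6.6 the strong founder receives 1178 − 52 × 6.6 = 834.8.
Deviating to t = 0 yields 805 instead.
Gain from deviating: 805 − 834.8 = -29.80.
The gain is negative, so the strong type's incentive-compatibility constraint is satisfied.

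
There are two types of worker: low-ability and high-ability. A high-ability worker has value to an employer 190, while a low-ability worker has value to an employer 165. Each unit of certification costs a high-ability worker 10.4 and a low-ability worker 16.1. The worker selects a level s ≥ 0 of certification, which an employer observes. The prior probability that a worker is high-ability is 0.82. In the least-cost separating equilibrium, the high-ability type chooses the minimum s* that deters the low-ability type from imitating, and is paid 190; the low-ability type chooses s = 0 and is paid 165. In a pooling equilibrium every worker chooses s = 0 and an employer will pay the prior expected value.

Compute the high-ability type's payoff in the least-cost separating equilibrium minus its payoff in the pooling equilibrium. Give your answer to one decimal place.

-11.6

Least-cost separating signal: s* solves 165 = 190 − 16.1·s*, so s* = (190 − 165)/16.1 ≈ 1.5528.
High-ability type's separating payoff: 190 − 10.4 × s* = 190 − 10.4 × (190 − 165)/16.1 = 190 − 260/16.1 ≈ 173.851.
Pooling payoff: 0.82 × 190 + 0.18 × 165 = 185.5.
Difference: 173.851 − 185.5 = -11.649, i.e. -11.6 to one decimal place.
The high-ability type would prefer the pooling outcome.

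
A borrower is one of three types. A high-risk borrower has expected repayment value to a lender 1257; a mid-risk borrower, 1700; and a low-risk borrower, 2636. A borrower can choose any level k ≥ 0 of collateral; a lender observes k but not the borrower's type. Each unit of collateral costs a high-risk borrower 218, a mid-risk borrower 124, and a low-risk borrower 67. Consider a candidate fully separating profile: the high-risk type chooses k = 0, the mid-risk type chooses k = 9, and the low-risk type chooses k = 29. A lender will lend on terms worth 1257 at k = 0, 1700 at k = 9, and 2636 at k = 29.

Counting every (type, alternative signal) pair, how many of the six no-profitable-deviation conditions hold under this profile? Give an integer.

High-risk (own payoff 1257): to k=9 gives 1700 − 218×9 = -262 → no gain ✓; to k=29 gives 2636 − 218×29 = -3686 → no gain ✓.
Mid-risk (own payoff 1700 − 124×9 = 584): to k=0 gives 1257 → profitable ✗; to k=29 gives 2636 − 124×29 = -960 → no gain ✓.
Low-risk (own payoff 2636 − 67×29 = 693): to k=0 gives 1257 → profitable ✗; to k=9 gives 1700 − 67×9 = 1097 → profitable ✗.
3 of the 6 constraints hold; not an equilibrium.

3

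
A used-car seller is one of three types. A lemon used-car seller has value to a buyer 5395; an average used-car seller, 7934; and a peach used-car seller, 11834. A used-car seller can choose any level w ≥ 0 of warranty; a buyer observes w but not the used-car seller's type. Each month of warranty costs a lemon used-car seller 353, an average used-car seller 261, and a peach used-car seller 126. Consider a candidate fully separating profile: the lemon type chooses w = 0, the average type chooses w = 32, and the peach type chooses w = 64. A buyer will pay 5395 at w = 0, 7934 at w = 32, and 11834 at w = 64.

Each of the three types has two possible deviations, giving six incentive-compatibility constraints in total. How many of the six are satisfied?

Lemon (own payoff 5395): to w=32 gives 7934 − 353×32 = -3362 → no gain ✓; to w=64 gives 11834 − 353×64 = -10758 → no gain ✓.
Peach (own payoff 11834 − 126×64 = 3770): to w=0 gives 5395 → profitable ✗; to w=32 gives 7934 − 126×32 = 3902 → profitable ✗.
Average (own payoff 7934 − 261×32 = -418): to w=0 gives 5395 → profitable ✗; to w=64 gives 11834 − 261×64 = -4870 → no gain ✓.
3 of the 6 constraints hold; not an equilibrium.

3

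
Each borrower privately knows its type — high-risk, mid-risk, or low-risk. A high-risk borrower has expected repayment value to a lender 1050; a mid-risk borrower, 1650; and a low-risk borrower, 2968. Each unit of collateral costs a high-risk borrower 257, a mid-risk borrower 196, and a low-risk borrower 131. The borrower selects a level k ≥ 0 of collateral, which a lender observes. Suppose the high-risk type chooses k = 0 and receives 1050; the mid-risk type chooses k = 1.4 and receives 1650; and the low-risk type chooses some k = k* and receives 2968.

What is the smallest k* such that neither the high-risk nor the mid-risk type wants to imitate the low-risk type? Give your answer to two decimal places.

8.12

Mid-risk type (on-path payoff 1650 − 196×1.4 = 1375.6) won't mimic when 1375.6 ≥ 2968 − 196·k*, i.e. k* ≥ 8.12.
High-risk type (on-path payoff 1050) won't mimic when 1050 ≥ 2968 − 257·k*, i.e. k* ≥ 7.46.
Both must hold, so k* = max(7.46, 8.12) = 8.12. The mid-risk type's constraint binds.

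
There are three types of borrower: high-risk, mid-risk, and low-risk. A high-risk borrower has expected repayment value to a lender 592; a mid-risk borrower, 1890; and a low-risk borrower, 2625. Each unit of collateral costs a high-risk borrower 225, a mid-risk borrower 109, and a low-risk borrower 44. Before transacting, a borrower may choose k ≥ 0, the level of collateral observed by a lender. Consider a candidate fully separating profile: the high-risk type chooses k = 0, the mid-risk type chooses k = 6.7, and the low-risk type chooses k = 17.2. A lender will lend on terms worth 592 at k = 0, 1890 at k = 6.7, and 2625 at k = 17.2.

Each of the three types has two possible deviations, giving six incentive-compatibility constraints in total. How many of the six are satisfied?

6

High-risk (own payoff 592): to k=6.7 gives 1890 − 225×6.7 = 382.5 → no gain ✓; to k=17.2 gives 2625 − 225×17.2 = -1245 → no gain ✓.
Mid-risk (own payoff 1890 − 109×6.7 = 1159.7): to k=0 gives 592 → no gain ✓; to k=17.2 gives 2625 − 109×17.2 = 750.2 → no gain ✓.
Low-risk (own payoff 2625 − 44×17.2 = 1868.2): to k=0 gives 592 → no gain ✓; to k=6.7 gives 1890 − 44×6.7 = 1595.2 → no gain ✓.
6 of the 6 constraints hold; this profile is a separating equilibrium.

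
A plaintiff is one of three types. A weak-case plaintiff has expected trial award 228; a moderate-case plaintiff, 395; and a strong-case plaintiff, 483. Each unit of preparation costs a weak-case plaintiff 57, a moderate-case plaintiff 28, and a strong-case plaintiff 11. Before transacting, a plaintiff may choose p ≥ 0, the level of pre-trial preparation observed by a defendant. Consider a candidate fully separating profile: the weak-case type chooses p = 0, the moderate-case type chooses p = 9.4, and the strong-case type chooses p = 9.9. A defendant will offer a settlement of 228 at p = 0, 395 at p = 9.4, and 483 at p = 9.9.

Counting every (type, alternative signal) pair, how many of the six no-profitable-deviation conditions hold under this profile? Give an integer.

4

Strong-case (own payoff 483 − 11×9.9 = 374.1): to p=0 gives 228 → no gain ✓; to p=9.4 gives 395 − 11×9.4 = 291.6 → no gain ✓.
Weak-case (own payoff 228): to p=9.4 gives 395 − 57×9.4 = -140.8 → no gain ✓; to p=9.9 gives 483 − 57×9.9 = -81.3 → no gain ✓.
Moderate-case (own payoff 395 − 28×9.4 = 131.8): to p=0 gives 228 → profitable ✗; to p=9.9 gives 483 − 28×9.9 = 205.8 → profitable ✗.
4 of the 6 constraints hold; not an equilibrium.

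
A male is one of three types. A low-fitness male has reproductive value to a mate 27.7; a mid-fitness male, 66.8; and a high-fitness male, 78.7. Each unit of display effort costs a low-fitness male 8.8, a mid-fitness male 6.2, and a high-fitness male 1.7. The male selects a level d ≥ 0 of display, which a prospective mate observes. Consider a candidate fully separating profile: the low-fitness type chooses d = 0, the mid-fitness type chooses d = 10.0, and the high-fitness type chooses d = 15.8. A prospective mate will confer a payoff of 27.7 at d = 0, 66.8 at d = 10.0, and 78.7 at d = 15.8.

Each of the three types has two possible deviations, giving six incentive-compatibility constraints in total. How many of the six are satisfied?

5

High-fitness (own payoff 78.7 − 1.7×15.8 = 51.84): to d=0 gives 27.7 → no gain ✓; to d=10.0 gives 66.8 − 1.7×10.0 = 49.8 → no gain ✓.
Mid-fitness (own payoff 66.8 − 6.2×10.0 = 4.8): to d=0 gives 27.7 → profitable ✗; to d=15.8 gives 78.7 − 6.2×15.8 = -19.26 → no gain ✓.
Low-fitness (own payoff 27.7): to d=10.0 gives 66.8 − 8.8×10.0 = -21.2 → no gain ✓; to d=15.8 gives 78.7 − 8.8×15.8 = -60.34 → no gain ✓.
5 of the 6 constraints hold; not an equilibrium.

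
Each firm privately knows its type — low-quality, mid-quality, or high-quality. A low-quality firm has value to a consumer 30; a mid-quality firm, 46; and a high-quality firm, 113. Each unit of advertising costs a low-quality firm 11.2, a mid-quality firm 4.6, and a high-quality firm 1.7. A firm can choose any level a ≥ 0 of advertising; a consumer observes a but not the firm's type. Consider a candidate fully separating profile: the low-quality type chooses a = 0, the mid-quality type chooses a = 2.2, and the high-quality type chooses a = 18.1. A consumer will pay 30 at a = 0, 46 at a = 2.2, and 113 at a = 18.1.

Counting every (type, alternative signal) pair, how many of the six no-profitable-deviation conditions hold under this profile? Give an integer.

6

Low-quality (own payoff 30): to a=2.2 gives 46 − 11.2×2.2 = 21.36 → no gain ✓; to a=18.1 gives 113 − 11.2×18.1 = -89.72 → no gain ✓.
Mid-quality (own payoff 46 − 4.6×2.2 = 35.88): to a=0 gives 30 → no gain ✓; to a=18.1 gives 113 − 4.6×18.1 = 29.74 → no gain ✓.
High-quality (own payoff 113 − 1.7×18.1 = 82.23): to a=0 gives 30 → no gain ✓; to a=2.2 gives 46 − 1.7×2.2 = 42.26 → no gain ✓.
6 of the 6 constraints hold; this profile is a separating equilibrium.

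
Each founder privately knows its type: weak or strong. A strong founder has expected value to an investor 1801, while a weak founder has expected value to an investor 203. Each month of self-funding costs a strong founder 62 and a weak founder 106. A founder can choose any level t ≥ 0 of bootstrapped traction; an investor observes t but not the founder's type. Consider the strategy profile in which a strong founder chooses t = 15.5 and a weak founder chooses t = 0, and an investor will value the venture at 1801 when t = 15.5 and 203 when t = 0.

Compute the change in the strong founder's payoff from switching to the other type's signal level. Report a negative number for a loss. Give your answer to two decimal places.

Playing t = 15.5 the strong founder receives 1801 − 62 × 15.5 = 840.
Deviating to t = 0 yields 203 instead.
Gain from deviating: 203 − 840 = -637.00.
The gain is negative, so the strong type's incentive-compatibility constraint is satisfied.

-637.00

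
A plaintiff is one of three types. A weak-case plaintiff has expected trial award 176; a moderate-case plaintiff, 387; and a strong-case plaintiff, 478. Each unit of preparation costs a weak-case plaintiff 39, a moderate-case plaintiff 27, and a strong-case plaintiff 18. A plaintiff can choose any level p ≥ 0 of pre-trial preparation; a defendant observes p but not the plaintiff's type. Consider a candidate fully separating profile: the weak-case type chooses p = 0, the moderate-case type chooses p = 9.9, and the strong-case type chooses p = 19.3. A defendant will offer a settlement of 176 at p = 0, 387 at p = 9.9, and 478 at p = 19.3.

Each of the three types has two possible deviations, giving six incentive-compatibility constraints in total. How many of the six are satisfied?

3

Strong-case (own payoff 478 − 18×19.3 = 130.6): to p=0 gives 176 → profitable ✗; to p=9.9 gives 387 − 18×9.9 = 208.8 → profitable ✗.
Moderate-case (own payoff 387 − 27×9.9 = 119.7): to p=0 gives 176 → profitable ✗; to p=19.3 gives 478 − 27×19.3 = -43.1 → no gain ✓.
Weak-case (own payoff 176): to p=9.9 gives 387 − 39×9.9 = 0.9 → no gain ✓; to p=19.3 gives 478 − 39×19.3 = -274.7 → no gain ✓.
3 of the 6 constraints hold; not an equilibrium.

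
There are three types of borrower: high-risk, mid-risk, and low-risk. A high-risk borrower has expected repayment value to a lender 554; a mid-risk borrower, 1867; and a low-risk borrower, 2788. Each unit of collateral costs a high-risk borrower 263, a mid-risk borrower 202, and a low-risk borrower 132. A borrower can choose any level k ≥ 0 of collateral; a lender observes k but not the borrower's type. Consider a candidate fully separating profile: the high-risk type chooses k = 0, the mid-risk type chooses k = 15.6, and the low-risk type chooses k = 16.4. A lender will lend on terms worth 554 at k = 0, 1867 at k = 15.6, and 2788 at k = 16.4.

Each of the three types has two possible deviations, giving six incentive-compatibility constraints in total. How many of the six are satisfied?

4

Mid-risk (own payoff 1867 − 202×15.6 = -1284.2): to k=0 gives 554 → profitable ✗; to k=16.4 gives 2788 − 202×16.4 = -524.8 → profitable ✗.
High-risk (own payoff 554): to k=15.6 gives 1867 − 263×15.6 = -2235.8 → no gain ✓; to k=16.4 gives 2788 − 263×16.4 = -1525.2 → no gain ✓.
Low-risk (own payoff 2788 − 132×16.4 = 623.2): to k=0 gives 554 → no gain ✓; to k=15.6 gives 1867 − 132×15.6 = -192.2 → no gain ✓.
4 of the 6 constraints hold; not an equilibrium.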